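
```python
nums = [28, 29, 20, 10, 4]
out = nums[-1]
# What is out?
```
Trace:
  nums=[28, 29, 20, 10, 4]
  nums=[28, 29, 20, 10, 4], out=4

Final answer: 4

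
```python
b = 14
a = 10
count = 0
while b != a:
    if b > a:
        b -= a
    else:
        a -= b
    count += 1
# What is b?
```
Trace:
  b=14
  b=14, a=10
  b=14, a=10, count=0
  b=4, a=10, count=1
  b=4, a=6, count=2
  b=4, a=2, count=3
  b=2, a=2, count=4

Final answer: 2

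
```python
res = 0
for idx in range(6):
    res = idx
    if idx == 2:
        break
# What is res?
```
Trace:
  res=0
  res=0, idx=0
  res=1, idx=1
  res=2, idx=2

Final answer: 2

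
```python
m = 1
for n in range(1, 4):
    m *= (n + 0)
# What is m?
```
Trace:
  m=1
  m=1, n=1
  m=2, n=2
  m=6, n=3

Final answer: 6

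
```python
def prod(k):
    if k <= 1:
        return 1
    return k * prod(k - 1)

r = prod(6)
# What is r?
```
Call trace:
prod(k=6)
  prod(k=5)
    prod(k=4)
      prod(k=3)
        prod(k=2)
          prod(k=1)
          -> return 1
        -> return 2
      -> return 6
    -> return 24
  -> return 120
-> return 720

Final answer: 720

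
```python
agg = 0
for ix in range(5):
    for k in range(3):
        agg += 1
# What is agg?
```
Trace:
  agg=0
  agg=1, ix=0, k=0
  agg=2, ix=0, k=1
  agg=3, ix=0, k=2
  agg=4, ix=1, k=0
  agg=5, ix=1, k=1
  agg=6, ix=1, k=2
  agg=7, ix=2, k=0
  agg=8, ix=2, k=1
  agg=9, ix=2, k=2
  agg=10, ix=3, k=0
  agg=11, ix=3, k=1
  agg=12, ix=3, k=2
  agg=13, ix=4, k=0
  agg=14, ix=4, k=1
  agg=15, ix=4, k=2

Final answer: 15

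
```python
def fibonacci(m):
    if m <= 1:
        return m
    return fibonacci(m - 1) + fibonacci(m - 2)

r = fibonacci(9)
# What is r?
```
Call trace (a repeated sub-call is expanded the first time; later identical calls just restate its return value):
fibonacci(m=9)
  fibonacci(m=8)
    fibonacci(m=7)
      fibonacci(m=6)
        fibonacci(m=5)
          fibonacci(m=4)
            fibonacci(m=3)
              fibonacci(m=2)
                fibonacci(m=1)
                -> return 1
                fibonacci(m=0)
                -> return 0
              -> return 1
              fibonacci(m=1)
              -> return 1
            -> return 2
            fibonacci(m=2) -> return 1  (same call as traced above)
          -> return 3
          fibonacci(m=3) -> return 2  (same call as traced above)
        -> return 5
        fibonacci(m=4) -> return 3  (same call as traced above)
      -> return 8
      fibonacci(m=5) -> return 5  (same call as traced above)
    -> return 13
    fibonacci(m=6) -> return 8  (same call as traced above)
  -> return 21
  fibonacci(m=7) -> return 13  (same call as traced above)
-> return 34

Final answer: 34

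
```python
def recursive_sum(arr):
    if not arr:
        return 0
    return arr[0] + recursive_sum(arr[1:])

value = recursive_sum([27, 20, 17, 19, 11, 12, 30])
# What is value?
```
Call trace:
recursive_sum(arr=[27, 20, 17, 19, 11, 12, 30])
  recursive_sum(arr=[20, 17, 19, 11, 12, 30])
    recursive_sum(arr=[17, 19, 11, 12, 30])
      recursive_sum(arr=[19, 11, 12, 30])
        recursive_sum(arr=[11, 12, 30])
          recursive_sum(arr=[12, 30])
            recursive_sum(arr=[30])
              recursive_sum(arr=[])
              -> return 0
            -> return 30
          -> return 42
        -> return 53
      -> return 72
    -> return 89
  -> return 109
-> return 136

Final answer: 136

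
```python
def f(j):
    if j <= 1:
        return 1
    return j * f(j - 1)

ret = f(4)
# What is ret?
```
Call trace:
f(j=4)
  f(j=3)
    f(j=2)
      f(j=1)
      -> return 1
    -> return 2
  -> return 6
-> return 24

Final answer: 24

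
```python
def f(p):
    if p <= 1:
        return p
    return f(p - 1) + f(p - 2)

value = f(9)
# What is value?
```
Call trace (a repeated sub-call is expanded the first time; later identical calls just restate its return value):
f(p=9)
  f(p=8)
    f(p=7)
      f(p=6)
        f(p=5)
          f(p=4)
            f(p=3)
              f(p=2)
                f(p=1)
                -> return 1
                f(p=0)
                -> return 0
              -> return 1
              f(p=1)
              -> return 1
            -> return 2
            f(p=2) -> return 1  (same call as traced above)
          -> return 3
          f(p=3) -> return 2  (same call as traced above)
        -> return 5
        f(p=4) -> return 3  (same call as traced above)
      -> return 8
      f(p=5) -> return 5  (same call as traced above)
    -> return 13
    f(p=6) -> return 8  (same call as traced above)
  -> return 21
  f(p=7) -> return 13  (same call as traced above)
-> return 34

Final answer: 34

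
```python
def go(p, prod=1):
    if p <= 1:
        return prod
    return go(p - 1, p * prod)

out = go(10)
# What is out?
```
Call trace:
go(p=10, prod=1)
  go(p=9, prod=10)
    go(p=8, prod=90)
      go(p=7, prod=720)
        go(p=6, prod=5040)
          go(p=5, prod=30240)
            go(p=4, prod=151200)
              go(p=3, prod=604800)
                go(p=2, prod=1814400)
                  go(p=1, prod=3628800)
                  -> return 3628800
                -> return 3628800
              -> return 3628800
            -> return 3628800
          -> return 3628800
        -> return 3628800
      -> return 3628800
    -> return 3628800
  -> return 3628800
-> return 3628800

Final answer: 3628800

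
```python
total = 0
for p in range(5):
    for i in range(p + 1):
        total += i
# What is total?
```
Trace:
  total=0
  total=0, p=0, i=0
  total=0, p=1, i=0
  total=1, p=1, i=1
  total=1, p=2, i=0
  total=2, p=2, i=1
  total=4, p=2, i=2
  total=4, p=3, i=0
  total=5, p=3, i=1
  total=7, p=3, i=2
  total=10, p=3, i=3
  total=10, p=4, i=0
  total=11, p=4, i=1
  total=13, p=4, i=2
  total=16, p=4, i=3
  total=20, p=4, i=4

Final answer: 20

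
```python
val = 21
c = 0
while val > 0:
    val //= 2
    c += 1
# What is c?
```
Trace:
  val=21
  val=21, c=0
  val=10, c=1
  val=5, c=2
  val=2, c=3
  val=1, c=4
  val=0, c=5

Final answer: 5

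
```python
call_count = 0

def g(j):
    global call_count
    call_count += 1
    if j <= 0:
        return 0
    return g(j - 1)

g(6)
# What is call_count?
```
Call trace:
g(j=6)
  g(j=5)
    g(j=4)
      g(j=3)
        g(j=2)
          g(j=1)
            g(j=0)
            -> return 0
          -> return 0
        -> return 0
      -> return 0
    -> return 0
  -> return 0
-> return 0

call_count is incremented once per call. g is entered once for each j = 6, 5, 4, 3, 2, 1, 0 (the j <= 0 call returns without recursing), i.e. 6 + 1 calls.
call_count = 7

Final answer: 7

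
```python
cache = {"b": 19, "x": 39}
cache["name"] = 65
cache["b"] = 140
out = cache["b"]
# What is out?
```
Trace:
  cache={'b': 19, 'x': 39}
  cache={'b': 19, 'x': 39, 'name': 65}
  cache={'b': 140, 'x': 39, 'name': 65}
  cache={'b': 140, 'x': 39, 'name': 65}, out=140

Final answer: 140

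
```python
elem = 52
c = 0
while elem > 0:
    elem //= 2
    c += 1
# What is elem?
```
Trace:
  elem=52
  elem=52, c=0
  elem=26, c=1
  elem=13, c=2
  elem=6, c=3
  elem=3, c=4
  elem=1, c=5
  elem=0, c=6

Final answer: 0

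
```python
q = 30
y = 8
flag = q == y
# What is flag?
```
Trace:
  q=30
  q=30, y=8
  q=30, y=8, flag=False

Final answer: False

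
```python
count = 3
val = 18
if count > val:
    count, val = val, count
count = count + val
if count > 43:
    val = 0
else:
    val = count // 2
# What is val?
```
Trace:
  count=3
  count=3, val=18
  count=3, val=18
  count=21, val=18
  count=21, val=10

Final answer: 10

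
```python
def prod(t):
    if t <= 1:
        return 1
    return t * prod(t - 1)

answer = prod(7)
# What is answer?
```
Call trace:
prod(t=7)
  prod(t=6)
    prod(t=5)
      prod(t=4)
        prod(t=3)
          prod(t=2)
            prod(t=1)
            -> return 1
          -> return 2
        -> return 6
      -> return 24
    -> return 120
  -> return 720
-> return 5040

Final answer: 5040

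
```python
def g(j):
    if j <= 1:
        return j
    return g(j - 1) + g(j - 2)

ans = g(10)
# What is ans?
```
Call trace (a repeated sub-call is expanded the first time; later identical calls just restate its return value):
g(j=10)
  g(j=9)
    g(j=8)
      g(j=7)
        g(j=6)
          g(j=5)
            g(j=4)
              g(j=3)
                g(j=2)
                  g(j=1)
                  -> return 1
                  g(j=0)
                  -> return 0
                -> return 1
                g(j=1)
                -> return 1
              -> return 2
              g(j=2) -> return 1  (same call as traced above)
            -> return 3
            g(j=3) -> return 2  (same call as traced above)
          -> return 5
          g(j=4) -> return 3  (same call as traced above)
        -> return 8
        g(j=5) -> return 5  (same call as traced above)
      -> return 13
      g(j=6) -> return 8  (same call as traced above)
    -> return 21
    g(j=7) -> return 13  (same call as traced above)
  -> return 34
  g(j=8) -> return 21  (same call as traced above)
-> return 55

Final answer: 55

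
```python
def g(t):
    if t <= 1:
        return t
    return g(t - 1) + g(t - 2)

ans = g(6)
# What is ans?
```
Call trace (a repeated sub-call is expanded the first time; later identical calls just restate its return value):
g(t=6)
  g(t=5)
    g(t=4)
      g(t=3)
        g(t=2)
          g(t=1)
          -> return 1
          g(t=0)
          -> return 0
        -> return 1
        g(t=1)
        -> return 1
      -> return 2
      g(t=2) -> return 1  (same call as traced above)
    -> return 3
    g(t=3) -> return 2  (same call as traced above)
  -> return 5
  g(t=4) -> return 3  (same call as traced above)
-> return 8

Final answer: 8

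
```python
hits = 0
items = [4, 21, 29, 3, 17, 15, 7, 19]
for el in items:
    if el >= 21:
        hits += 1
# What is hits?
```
Trace:
  hits=0
  hits=0, el=4
  hits=1, el=21
  hits=2, el=29
  hits=2, el=3
  hits=2, el=17
  hits=2, el=15
  hits=2, el=7
  hits=2, el=19

Final answer: 2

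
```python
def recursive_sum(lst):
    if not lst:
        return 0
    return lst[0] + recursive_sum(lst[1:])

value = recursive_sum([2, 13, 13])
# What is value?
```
Call trace:
recursive_sum(lst=[2, 13, 13])
  recursive_sum(lst=[13, 13])
    recursive_sum(lst=[13])
      recursive_sum(lst=[])
      -> return 0
    -> return 13
  -> return 26
-> return 28

Final answer: 28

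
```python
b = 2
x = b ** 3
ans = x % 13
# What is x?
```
Trace:
  b=2
  b=2, x=8
  b=2, x=8, ans=8

Final answer: 8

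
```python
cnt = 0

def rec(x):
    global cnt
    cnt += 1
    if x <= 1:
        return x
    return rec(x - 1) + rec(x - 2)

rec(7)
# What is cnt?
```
Call trace (a repeated sub-call is expanded the first time; later identical calls just restate its return value):
rec(x=7)
  rec(x=6)
    rec(x=5)
      rec(x=4)
        rec(x=3)
          rec(x=2)
            rec(x=1)
            -> return 1
            rec(x=0)
            -> return 0
          -> return 1
          rec(x=1)
          -> return 1
        -> return 2
        rec(x=2) -> return 1  (same call as traced above)
      -> return 3
      rec(x=3) -> return 2  (same call as traced above)
    -> return 5
    rec(x=4) -> return 3  (same call as traced above)
  -> return 8
  rec(x=5) -> return 5  (same call as traced above)
-> return 13

cnt is incremented once per call, so count the calls in each subtree. Let C(x) = number of calls made by rec(x).
C(0) = C(1) = 1 (base case, no recursion); C(x) = 1 + C(x - 1) + C(x - 2) otherwise.
C(2) = 1 + C(1) + C(0) = 1 + 1 + 1 = 3
C(3) = 1 + C(2) + C(1) = 1 + 3 + 1 = 5
C(4) = 1 + C(3) + C(2) = 1 + 5 + 3 = 9
C(5) = 1 + C(4) + C(3) = 1 + 9 + 5 = 15
C(6) = 1 + C(5) + C(4) = 1 + 15 + 9 = 25
C(7) = 1 + C(6) + C(5) = 1 + 25 + 15 = 41
cnt = C(7) = 41

Final answer: 41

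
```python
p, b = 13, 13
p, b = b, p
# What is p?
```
Trace:
  p=13, b=13
  p=13, b=13

Final answer: 13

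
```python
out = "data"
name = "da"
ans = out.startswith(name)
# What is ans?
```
Trace:
  out='data'
  out='data', name='da'
  out='data', name='da', ans=True

Final answer: True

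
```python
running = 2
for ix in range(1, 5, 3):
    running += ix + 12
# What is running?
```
Trace:
  running=2
  running=15, ix=1
  running=31, ix=4

Final answer: 31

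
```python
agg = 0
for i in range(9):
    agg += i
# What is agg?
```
Trace:
  agg=0
  agg=0, i=0
  agg=1, i=1
  agg=3, i=2
  agg=6, i=3
  agg=10, i=4
  agg=15, i=5
  agg=21, i=6
  agg=28, i=7
  agg=36, i=8

Final answer: 36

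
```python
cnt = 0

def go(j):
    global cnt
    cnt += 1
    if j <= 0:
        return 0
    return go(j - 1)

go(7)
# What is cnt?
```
Call trace:
go(j=7)
  go(j=6)
    go(j=5)
      go(j=4)
        go(j=3)
          go(j=2)
            go(j=1)
              go(j=0)
              -> return 0
            -> return 0
          -> return 0
        -> return 0
      -> return 0
    -> return 0
  -> return 0
-> return 0

cnt is incremented once per call. go is entered once for each j = 7, 6, 5, 4, 3, 2, 1, 0 (the j <= 0 call returns without recursing), i.e. 7 + 1 calls.
cnt = 8

Final answer: 8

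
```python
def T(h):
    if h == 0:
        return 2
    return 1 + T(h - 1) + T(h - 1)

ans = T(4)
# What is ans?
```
Call trace (a repeated sub-call is expanded the first time; later identical calls just restate its return value):
T(h=4)
  T(h=3)
    T(h=2)
      T(h=1)
        T(h=0)
        -> return 2
        T(h=0)
        -> return 2
      -> return 5
      T(h=1) -> return 5  (same call as traced above)
    -> return 11
    T(h=2) -> return 11  (same call as traced above)
  -> return 23
  T(h=3) -> return 23  (same call as traced above)
-> return 47

Final answer: 47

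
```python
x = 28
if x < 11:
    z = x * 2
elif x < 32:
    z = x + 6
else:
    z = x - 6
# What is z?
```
Trace:
  x=28
  x=28, z=34

Final answer: 34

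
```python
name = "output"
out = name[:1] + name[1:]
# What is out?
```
Trace:
  name='output'
  name='output', out='output'

Final answer: 'output'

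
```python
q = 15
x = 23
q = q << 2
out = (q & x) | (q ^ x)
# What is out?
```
Trace:
  q=15
  q=15, x=23
  q=60, x=23
  q=60, x=23, out=63

Final answer: 63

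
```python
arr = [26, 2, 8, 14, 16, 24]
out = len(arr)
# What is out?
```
Trace:
  arr=[26, 2, 8, 14, 16, 24]
  arr=[26, 2, 8, 14, 16, 24], out=6

Final answer: 6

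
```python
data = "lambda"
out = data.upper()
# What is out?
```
Trace:
  data='lambda'
  data='lambda', out='LAMBDA'

Final answer: 'LAMBDA'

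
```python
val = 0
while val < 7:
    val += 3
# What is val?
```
Trace:
  val=0
  val=3
  val=6
  val=9

Final answer: 9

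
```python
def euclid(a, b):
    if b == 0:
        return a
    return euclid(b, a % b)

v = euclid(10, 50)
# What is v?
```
Call trace:
euclid(a=10, b=50)
  euclid(a=50, b=10)
    euclid(a=10, b=0)
    -> return 10
  -> return 10
-> return 10

Final answer: 10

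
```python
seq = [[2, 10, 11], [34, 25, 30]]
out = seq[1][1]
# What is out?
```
Trace:
  seq=[[2, 10, 11], [34, 25, 30]]
  seq=[[2, 10, 11], [34, 25, 30]], out=25

Final answer: 25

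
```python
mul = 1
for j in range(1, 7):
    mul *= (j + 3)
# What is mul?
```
Trace:
  mul=1
  mul=4, j=1
  mul=20, j=2
  mul=120, j=3
  mul=840, j=4
  mul=6720, j=5
  mul=60480, j=6

Final answer: 60480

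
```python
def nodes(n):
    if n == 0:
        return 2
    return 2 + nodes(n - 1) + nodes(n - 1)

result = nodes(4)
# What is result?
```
Call trace (a repeated sub-call is expanded the first time; later identical calls just restate its return value):
nodes(n=4)
  nodes(n=3)
    nodes(n=2)
      nodes(n=1)
        nodes(n=0)
        -> return 2
        nodes(n=0)
        -> return 2
      -> return 6
      nodes(n=1) -> return 6  (same call as traced above)
    -> return 14
    nodes(n=2) -> return 14  (same call as traced above)
  -> return 30
  nodes(n=3) -> return 30  (same call as traced above)
-> return 62

Final answer: 62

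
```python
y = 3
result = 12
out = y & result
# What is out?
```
Trace:
  y=3
  y=3, result=12
  y=3, result=12, out=0

Final answer: 0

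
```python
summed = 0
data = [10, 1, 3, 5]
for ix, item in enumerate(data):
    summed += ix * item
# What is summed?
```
Trace:
  summed=0
  summed=0, ix=0, item=10
  summed=1, ix=1, item=1
  summed=7, ix=2, item=3
  summed=22, ix=3, item=5

Final answer: 22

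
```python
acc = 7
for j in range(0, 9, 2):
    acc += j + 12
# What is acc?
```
Trace:
  acc=7
  acc=19, j=0
  acc=33, j=2
  acc=49, j=4
  acc=67, j=6
  acc=87, j=8

Final answer: 87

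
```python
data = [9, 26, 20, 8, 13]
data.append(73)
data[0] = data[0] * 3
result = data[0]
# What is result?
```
Trace:
  data=[9, 26, 20, 8, 13]
  data=[9, 26, 20, 8, 13, 73]
  data=[27, 26, 20, 8, 13, 73]
  data=[27, 26, 20, 8, 13, 73], result=27

Final answer: 27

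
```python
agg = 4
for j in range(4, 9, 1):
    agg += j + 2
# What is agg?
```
Trace:
  agg=4
  agg=10, j=4
  agg=17, j=5
  agg=25, j=6
  agg=34, j=7
  agg=44, j=8

Final answer: 44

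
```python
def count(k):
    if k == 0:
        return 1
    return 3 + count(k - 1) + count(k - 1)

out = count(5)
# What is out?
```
Call trace (a repeated sub-call is expanded the first time; later identical calls just restate its return value):
count(k=5)
  count(k=4)
    count(k=3)
      count(k=2)
        count(k=1)
          count(k=0)
          -> return 1
          count(k=0)
          -> return 1
        -> return 5
        count(k=1) -> return 5  (same call as traced above)
      -> return 13
      count(k=2) -> return 13  (same call as traced above)
    -> return 29
    count(k=3) -> return 29  (same call as traced above)
  -> return 61
  count(k=4) -> return 61  (same call as traced above)
-> return 125

Final answer: 125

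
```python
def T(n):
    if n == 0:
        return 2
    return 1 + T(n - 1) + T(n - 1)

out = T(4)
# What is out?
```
Call trace (a repeated sub-call is expanded the first time; later identical calls just restate its return value):
T(n=4)
  T(n=3)
    T(n=2)
      T(n=1)
        T(n=0)
        -> return 2
        T(n=0)
        -> return 2
      -> return 5
      T(n=1) -> return 5  (same call as traced above)
    -> return 11
    T(n=2) -> return 11  (same call as traced above)
  -> return 23
  T(n=3) -> return 23  (same call as traced above)
-> return 47

Final answer: 47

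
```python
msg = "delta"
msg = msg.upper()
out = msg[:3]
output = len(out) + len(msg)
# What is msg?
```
Trace:
  msg='delta'
  msg='DELTA'
  msg='DELTA', out='DEL'
  msg='DELTA', out='DEL', output=8

Final answer: 'DELTA'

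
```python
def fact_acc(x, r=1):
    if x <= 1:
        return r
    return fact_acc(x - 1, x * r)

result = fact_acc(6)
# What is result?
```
Call trace:
fact_acc(x=6, r=1)
  fact_acc(x=5, r=6)
    fact_acc(x=4, r=30)
      fact_acc(x=3, r=120)
        fact_acc(x=2, r=360)
          fact_acc(x=1, r=720)
          -> return 720
        -> return 720
      -> return 720
    -> return 720
  -> return 720
-> return 720

Final answer: 720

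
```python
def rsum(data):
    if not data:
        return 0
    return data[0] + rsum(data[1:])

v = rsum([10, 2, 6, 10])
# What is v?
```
Call trace:
rsum(data=[10, 2, 6, 10])
  rsum(data=[2, 6, 10])
    rsum(data=[6, 10])
      rsum(data=[10])
        rsum(data=[])
        -> return 0
      -> return 10
    -> return 16
  -> return 18
-> return 28

Final answer: 28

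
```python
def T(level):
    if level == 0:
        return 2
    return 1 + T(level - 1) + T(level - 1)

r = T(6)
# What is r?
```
Call trace (a repeated sub-call is expanded the first time; later identical calls just restate its return value):
T(level=6)
  T(level=5)
    T(level=4)
      T(level=3)
        T(level=2)
          T(level=1)
            T(level=0)
            -> return 2
            T(level=0)
            -> return 2
          -> return 5
          T(level=1) -> return 5  (same call as traced above)
        -> return 11
        T(level=2) -> return 11  (same call as traced above)
      -> return 23
      T(level=3) -> return 23  (same call as traced above)
    -> return 47
    T(level=4) -> return 47  (same call as traced above)
  -> return 95
  T(level=5) -> return 95  (same call as traced above)
-> return 191

Final answer: 191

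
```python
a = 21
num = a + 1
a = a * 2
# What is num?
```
Trace:
  a=21
  a=21, num=22
  a=42, num=22

Final answer: 22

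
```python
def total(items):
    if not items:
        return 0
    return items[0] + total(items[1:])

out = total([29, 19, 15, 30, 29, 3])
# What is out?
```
Call trace:
total(items=[29, 19, 15, 30, 29, 3])
  total(items=[19, 15, 30, 29, 3])
    total(items=[15, 30, 29, 3])
      total(items=[30, 29, 3])
        total(items=[29, 3])
          total(items=[3])
            total(items=[])
            -> return 0
          -> return 3
        -> return 32
      -> return 62
    -> return 77
  -> return 96
-> return 125

Final answer: 125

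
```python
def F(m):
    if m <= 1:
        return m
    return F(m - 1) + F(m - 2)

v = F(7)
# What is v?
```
Call trace (a repeated sub-call is expanded the first time; later identical calls just restate its return value):
F(m=7)
  F(m=6)
    F(m=5)
      F(m=4)
        F(m=3)
          F(m=2)
            F(m=1)
            -> return 1
            F(m=0)
            -> return 0
          -> return 1
          F(m=1)
          -> return 1
        -> return 2
        F(m=2) -> return 1  (same call as traced above)
      -> return 3
      F(m=3) -> return 2  (same call as traced above)
    -> return 5
    F(m=4) -> return 3  (same call as traced above)
  -> return 8
  F(m=5) -> return 5  (same call as traced above)
-> return 13

Final answer: 13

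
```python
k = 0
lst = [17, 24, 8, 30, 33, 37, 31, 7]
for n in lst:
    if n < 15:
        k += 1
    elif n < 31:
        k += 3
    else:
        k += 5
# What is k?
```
Trace:
  k=0
  k=3, n=17
  k=6, n=24
  k=7, n=8
  k=10, n=30
  k=15, n=33
  k=20, n=37
  k=25, n=31
  k=26, n=7

Final answer: 26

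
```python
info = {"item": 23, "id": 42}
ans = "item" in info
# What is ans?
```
Trace:
  info={'item': 23, 'id': 42}
  info={'item': 23, 'id': 42}, ans=True

Final answer: True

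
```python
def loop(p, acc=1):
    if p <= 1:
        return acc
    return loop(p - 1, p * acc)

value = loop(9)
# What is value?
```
Call trace:
loop(p=9, acc=1)
  loop(p=8, acc=9)
    loop(p=7, acc=72)
      loop(p=6, acc=504)
        loop(p=5, acc=3024)
          loop(p=4, acc=15120)
            loop(p=3, acc=60480)
              loop(p=2, acc=181440)
                loop(p=1, acc=362880)
                -> return 362880
              -> return 362880
            -> return 362880
          -> return 362880
        -> return 362880
      -> return 362880
    -> return 362880
  -> return 362880
-> return 362880

Final answer: 362880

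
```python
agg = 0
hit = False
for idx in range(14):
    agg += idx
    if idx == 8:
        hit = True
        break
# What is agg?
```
Trace:
  agg=0
  agg=0, hit=False
  agg=0, hit=False, idx=0
  agg=1, hit=False, idx=1
  agg=3, hit=False, idx=2
  agg=6, hit=False, idx=3
  agg=10, hit=False, idx=4
  agg=15, hit=False, idx=5
  agg=21, hit=False, idx=6
  agg=28, hit=False, idx=7
  agg=36, hit=True, idx=8

Final answer: 36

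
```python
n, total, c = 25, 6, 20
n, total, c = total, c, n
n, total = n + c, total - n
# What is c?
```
Trace:
  n=25, total=6, c=20
  n=6, total=20, c=25
  n=31, total=14, c=25

Final answer: 25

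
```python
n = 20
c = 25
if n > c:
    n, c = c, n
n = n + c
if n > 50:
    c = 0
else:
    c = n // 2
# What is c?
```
Trace:
  n=20
  n=20, c=25
  n=20, c=25
  n=45, c=25
  n=45, c=22

Final answer: 22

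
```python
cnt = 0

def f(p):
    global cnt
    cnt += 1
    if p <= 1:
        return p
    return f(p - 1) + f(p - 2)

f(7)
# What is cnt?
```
Call trace (a repeated sub-call is expanded the first time; later identical calls just restate its return value):
f(p=7)
  f(p=6)
    f(p=5)
      f(p=4)
        f(p=3)
          f(p=2)
            f(p=1)
            -> return 1
            f(p=0)
            -> return 0
          -> return 1
          f(p=1)
          -> return 1
        -> return 2
        f(p=2) -> return 1  (same call as traced above)
      -> return 3
      f(p=3) -> return 2  (same call as traced above)
    -> return 5
    f(p=4) -> return 3  (same call as traced above)
  -> return 8
  f(p=5) -> return 5  (same call as traced above)
-> return 13

cnt is incremented once per call, so count the calls in each subtree. Let C(p) = number of calls made by f(p).
C(0) = C(1) = 1 (base case, no recursion); C(p) = 1 + C(p - 1) + C(p - 2) otherwise.
C(2) = 1 + C(1) + C(0) = 1 + 1 + 1 = 3
C(3) = 1 + C(2) + C(1) = 1 + 3 + 1 = 5
C(4) = 1 + C(3) + C(2) = 1 + 5 + 3 = 9
C(5) = 1 + C(4) + C(3) = 1 + 9 + 5 = 15
C(6) = 1 + C(5) + C(4) = 1 + 15 + 9 = 25
C(7) = 1 + C(6) + C(5) = 1 + 25 + 15 = 41
cnt = C(7) = 41

Final answer: 41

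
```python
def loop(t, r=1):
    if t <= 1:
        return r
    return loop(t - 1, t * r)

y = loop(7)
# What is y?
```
Call trace:
loop(t=7, r=1)
  loop(t=6, r=7)
    loop(t=5, r=42)
      loop(t=4, r=210)
        loop(t=3, r=840)
          loop(t=2, r=2520)
            loop(t=1, r=5040)
            -> return 5040
          -> return 5040
        -> return 5040
      -> return 5040
    -> return 5040
  -> return 5040
-> return 5040

Final answer: 5040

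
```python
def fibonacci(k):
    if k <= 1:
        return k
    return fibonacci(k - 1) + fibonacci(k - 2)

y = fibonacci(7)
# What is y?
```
Call trace (a repeated sub-call is expanded the first time; later identical calls just restate its return value):
fibonacci(k=7)
  fibonacci(k=6)
    fibonacci(k=5)
      fibonacci(k=4)
        fibonacci(k=3)
          fibonacci(k=2)
            fibonacci(k=1)
            -> return 1
            fibonacci(k=0)
            -> return 0
          -> return 1
          fibonacci(k=1)
          -> return 1
        -> return 2
        fibonacci(k=2) -> return 1  (same call as traced above)
      -> return 3
      fibonacci(k=3) -> return 2  (same call as traced above)
    -> return 5
    fibonacci(k=4) -> return 3  (same call as traced above)
  -> return 8
  fibonacci(k=5) -> return 5  (same call as traced above)
-> return 13

Final answer: 13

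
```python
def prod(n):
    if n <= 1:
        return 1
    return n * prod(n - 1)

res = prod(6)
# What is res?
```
Call trace:
prod(n=6)
  prod(n=5)
    prod(n=4)
      prod(n=3)
        prod(n=2)
          prod(n=1)
          -> return 1
        -> return 2
      -> return 6
    -> return 24
  -> return 120
-> return 720

Final answer: 720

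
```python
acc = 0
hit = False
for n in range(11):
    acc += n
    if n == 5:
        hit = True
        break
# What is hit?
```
Trace:
  acc=0
  acc=0, hit=False
  acc=0, hit=False, n=0
  acc=1, hit=False, n=1
  acc=3, hit=False, n=2
  acc=6, hit=False, n=3
  acc=10, hit=False, n=4
  acc=15, hit=True, n=5

Final answer: True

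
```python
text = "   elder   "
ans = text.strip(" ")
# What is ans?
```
Trace:
  text='   elder   '
  text='   elder   ', ans='elder'

Final answer: 'elder'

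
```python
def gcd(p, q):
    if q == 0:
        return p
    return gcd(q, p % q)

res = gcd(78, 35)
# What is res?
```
Call trace:
gcd(p=78, q=35)
  gcd(p=35, q=8)
    gcd(p=8, q=3)
      gcd(p=3, q=2)
        gcd(p=2, q=1)
          gcd(p=1, q=0)
          -> return 1
        -> return 1
      -> return 1
    -> return 1
  -> return 1
-> return 1

Final answer: 1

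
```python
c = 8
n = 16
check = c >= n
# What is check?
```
Trace:
  c=8
  c=8, n=16
  c=8, n=16, check=False

Final answer: False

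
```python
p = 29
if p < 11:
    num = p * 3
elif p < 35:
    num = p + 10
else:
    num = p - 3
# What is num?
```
Trace:
  p=29
  p=29, num=39

Final answer: 39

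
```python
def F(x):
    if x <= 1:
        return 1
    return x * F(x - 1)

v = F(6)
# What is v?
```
Call trace:
F(x=6)
  F(x=5)
    F(x=4)
      F(x=3)
        F(x=2)
          F(x=1)
          -> return 1
        -> return 2
      -> return 6
    -> return 24
  -> return 120
-> return 720

Final answer: 720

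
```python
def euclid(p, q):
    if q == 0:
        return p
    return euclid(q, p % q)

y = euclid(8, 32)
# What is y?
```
Call trace:
euclid(p=8, q=32)
  euclid(p=32, q=8)
    euclid(p=8, q=0)
    -> return 8
  -> return 8
-> return 8

Final answer: 8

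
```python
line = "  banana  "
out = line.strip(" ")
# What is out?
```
Trace:
  line='  banana  '
  line='  banana  ', out='banana'

Final answer: 'banana'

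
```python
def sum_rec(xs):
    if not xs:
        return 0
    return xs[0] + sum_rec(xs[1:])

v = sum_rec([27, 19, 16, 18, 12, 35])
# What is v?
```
Call trace:
sum_rec(xs=[27, 19, 16, 18, 12, 35])
  sum_rec(xs=[19, 16, 18, 12, 35])
    sum_rec(xs=[16, 18, 12, 35])
      sum_rec(xs=[18, 12, 35])
        sum_rec(xs=[12, 35])
          sum_rec(xs=[35])
            sum_rec(xs=[])
            -> return 0
          -> return 35
        -> return 47
      -> return 65
    -> return 81
  -> return 100
-> return 127

Final answer: 127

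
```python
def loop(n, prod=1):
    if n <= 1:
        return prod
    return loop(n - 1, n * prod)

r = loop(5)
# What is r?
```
Call trace:
loop(n=5, prod=1)
  loop(n=4, prod=5)
    loop(n=3, prod=20)
      loop(n=2, prod=60)
        loop(n=1, prod=120)
        -> return 120
      -> return 120
    -> return 120
  -> return 120
-> return 120

Final answer: 120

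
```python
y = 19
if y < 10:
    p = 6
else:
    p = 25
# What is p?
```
Trace:
  y=19
  y=19, p=25

Final answer: 25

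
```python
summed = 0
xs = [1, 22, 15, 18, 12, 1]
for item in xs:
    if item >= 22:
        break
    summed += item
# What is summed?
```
Trace:
  summed=0
  summed=1, item=1
  summed=1, item=22

Final answer: 1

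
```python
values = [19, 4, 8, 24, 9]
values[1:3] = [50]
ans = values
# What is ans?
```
Trace:
  values=[19, 4, 8, 24, 9]
  values=[19, 50, 24, 9]
  values=[19, 50, 24, 9], ans=[19, 50, 24, 9]

Final answer: [19, 50, 24, 9]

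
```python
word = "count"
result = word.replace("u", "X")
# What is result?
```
Trace:
  word='count'
  word='count', result='coXnt'

Final answer: 'coXnt'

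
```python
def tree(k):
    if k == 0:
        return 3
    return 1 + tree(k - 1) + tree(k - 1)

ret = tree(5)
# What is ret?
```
Call trace (a repeated sub-call is expanded the first time; later identical calls just restate its return value):
tree(k=5)
  tree(k=4)
    tree(k=3)
      tree(k=2)
        tree(k=1)
          tree(k=0)
          -> return 3
          tree(k=0)
          -> return 3
        -> return 7
        tree(k=1) -> return 7  (same call as traced above)
      -> return 15
      tree(k=2) -> return 15  (same call as traced above)
    -> return 31
    tree(k=3) -> return 31  (same call as traced above)
  -> return 63
  tree(k=4) -> return 63  (same call as traced above)
-> return 127

Final answer: 127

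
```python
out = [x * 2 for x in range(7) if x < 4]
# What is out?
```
Trace:
  x=0
  x=1
  x=2
  x=3
  x=4
  x=5
  x=6
  out=[0, 2, 4, 6]

Final answer: [0, 2, 4, 6]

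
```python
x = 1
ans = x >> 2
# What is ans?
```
Trace:
  x=1
  x=1, ans=0

Final answer: 0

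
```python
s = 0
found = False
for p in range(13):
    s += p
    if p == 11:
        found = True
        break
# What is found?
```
Trace:
  s=0
  s=0, found=False
  s=0, found=False, p=0
  s=1, found=False, p=1
  s=3, found=False, p=2
  s=6, found=False, p=3
  s=10, found=False, p=4
  s=15, found=False, p=5
  s=21, found=False, p=6
  s=28, found=False, p=7
  s=36, found=False, p=8
  s=45, found=False, p=9
  s=55, found=False, p=10
  s=66, found=True, p=11

Final answer: True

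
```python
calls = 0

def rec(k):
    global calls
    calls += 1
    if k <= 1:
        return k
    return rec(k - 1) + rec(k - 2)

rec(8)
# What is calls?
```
Call trace (a repeated sub-call is expanded the first time; later identical calls just restate its return value):
rec(k=8)
  rec(k=7)
    rec(k=6)
      rec(k=5)
        rec(k=4)
          rec(k=3)
            rec(k=2)
              rec(k=1)
              -> return 1
              rec(k=0)
              -> return 0
            -> return 1
            rec(k=1)
            -> return 1
          -> return 2
          rec(k=2) -> return 1  (same call as traced above)
        -> return 3
        rec(k=3) -> return 2  (same call as traced above)
      -> return 5
      rec(k=4) -> return 3  (same call as traced above)
    -> return 8
    rec(k=5) -> return 5  (same call as traced above)
  -> return 13
  rec(k=6) -> return 8  (same call as traced above)
-> return 21

calls is incremented once per call, so count the calls in each subtree. Let C(k) = number of calls made by rec(k).
C(0) = C(1) = 1 (base case, no recursion); C(k) = 1 + C(k - 1) + C(k - 2) otherwise.
C(2) = 1 + C(1) + C(0) = 1 + 1 + 1 = 3
C(3) = 1 + C(2) + C(1) = 1 + 3 + 1 = 5
C(4) = 1 + C(3) + C(2) = 1 + 5 + 3 = 9
C(5) = 1 + C(4) + C(3) = 1 + 9 + 5 = 15
C(6) = 1 + C(5) + C(4) = 1 + 15 + 9 = 25
C(7) = 1 + C(6) + C(5) = 1 + 25 + 15 = 41
C(8) = 1 + C(7) + C(6) = 1 + 41 + 25 = 67
calls = C(8) = 67

Final answer: 67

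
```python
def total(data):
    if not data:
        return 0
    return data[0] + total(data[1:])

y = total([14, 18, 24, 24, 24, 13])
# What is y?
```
Call trace:
total(data=[14, 18, 24, 24, 24, 13])
  total(data=[18, 24, 24, 24, 13])
    total(data=[24, 24, 24, 13])
      total(data=[24, 24, 13])
        total(data=[24, 13])
          total(data=[13])
            total(data=[])
            -> return 0
          -> return 13
        -> return 37
      -> return 61
    -> return 85
  -> return 103
-> return 117

Final answer: 117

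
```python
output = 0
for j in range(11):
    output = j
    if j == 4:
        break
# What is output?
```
Trace:
  output=0
  output=0, j=0
  output=1, j=1
  output=2, j=2
  output=3, j=3
  output=4, j=4

Final answer: 4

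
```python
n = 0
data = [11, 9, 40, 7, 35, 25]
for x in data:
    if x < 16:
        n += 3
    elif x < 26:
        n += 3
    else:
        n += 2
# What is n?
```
Trace:
  n=0
  n=3, x=11
  n=6, x=9
  n=8, x=40
  n=11, x=7
  n=13, x=35
  n=16, x=25

Final answer: 16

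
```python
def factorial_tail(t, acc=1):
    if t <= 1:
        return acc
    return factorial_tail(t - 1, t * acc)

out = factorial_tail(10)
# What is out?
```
Call trace:
factorial_tail(t=10, acc=1)
  factorial_tail(t=9, acc=10)
    factorial_tail(t=8, acc=90)
      factorial_tail(t=7, acc=720)
        factorial_tail(t=6, acc=5040)
          factorial_tail(t=5, acc=30240)
            factorial_tail(t=4, acc=151200)
              factorial_tail(t=3, acc=604800)
                factorial_tail(t=2, acc=1814400)
                  factorial_tail(t=1, acc=3628800)
                  -> return 3628800
                -> return 3628800
              -> return 3628800
            -> return 3628800
          -> return 3628800
        -> return 3628800
      -> return 3628800
    -> return 3628800
  -> return 3628800
-> return 3628800

Final answer: 3628800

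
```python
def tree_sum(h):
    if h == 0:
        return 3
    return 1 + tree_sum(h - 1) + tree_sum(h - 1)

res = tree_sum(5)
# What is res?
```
Call trace (a repeated sub-call is expanded the first time; later identical calls just restate its return value):
tree_sum(h=5)
  tree_sum(h=4)
    tree_sum(h=3)
      tree_sum(h=2)
        tree_sum(h=1)
          tree_sum(h=0)
          -> return 3
          tree_sum(h=0)
          -> return 3
        -> return 7
        tree_sum(h=1) -> return 7  (same call as traced above)
      -> return 15
      tree_sum(h=2) -> return 15  (same call as traced above)
    -> return 31
    tree_sum(h=3) -> return 31  (same call as traced above)
  -> return 63
  tree_sum(h=4) -> return 63  (same call as traced above)
-> return 127

Final answer: 127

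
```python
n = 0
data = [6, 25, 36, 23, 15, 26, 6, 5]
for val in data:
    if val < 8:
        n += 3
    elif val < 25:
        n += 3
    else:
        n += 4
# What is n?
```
Trace:
  n=0
  n=3, val=6
  n=7, val=25
  n=11, val=36
  n=14, val=23
  n=17, val=15
  n=21, val=26
  n=24, val=6
  n=27, val=5

Final answer: 27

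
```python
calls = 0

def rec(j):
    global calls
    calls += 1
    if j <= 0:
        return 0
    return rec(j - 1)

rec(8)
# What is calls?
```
Call trace:
rec(j=8)
  rec(j=7)
    rec(j=6)
      rec(j=5)
        rec(j=4)
          rec(j=3)
            rec(j=2)
              rec(j=1)
                rec(j=0)
                -> return 0
              -> return 0
            -> return 0
          -> return 0
        -> return 0
      -> return 0
    -> return 0
  -> return 0
-> return 0

calls is incremented once per call. rec is entered once for each j = 8, 7, 6, 5, 4, 3, 2, 1, 0 (the j <= 0 call returns without recursing), i.e. 8 + 1 calls.
calls = 9

Final answer: 9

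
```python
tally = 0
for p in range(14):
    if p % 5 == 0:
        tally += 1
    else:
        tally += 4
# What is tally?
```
Trace:
  tally=0
  tally=1, p=0
  tally=5, p=1
  tally=9, p=2
  tally=13, p=3
  tally=17, p=4
  tally=18, p=5
  tally=22, p=6
  tally=26, p=7
  tally=30, p=8
  tally=34, p=9
  tally=35, p=10
  tally=39, p=11
  tally=43, p=12
  tally=47, p=13

Final answer: 47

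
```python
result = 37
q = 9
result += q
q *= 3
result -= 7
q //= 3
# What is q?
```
Trace:
  result=37
  result=37, q=9
  result=46, q=9
  result=46, q=27
  result=39, q=27
  result=39, q=9

Final answer: 9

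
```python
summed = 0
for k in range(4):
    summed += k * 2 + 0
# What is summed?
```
Trace:
  summed=0
  summed=0, k=0
  summed=2, k=1
  summed=6, k=2
  summed=12, k=3

Final answer: 12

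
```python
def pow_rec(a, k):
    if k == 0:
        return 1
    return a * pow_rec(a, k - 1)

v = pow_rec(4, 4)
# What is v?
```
Call trace:
pow_rec(a=4, k=4)
  pow_rec(a=4, k=3)
    pow_rec(a=4, k=2)
      pow_rec(a=4, k=1)
        pow_rec(a=4, k=0)
        -> return 1
      -> return 4
    -> return 16
  -> return 64
-> return 256

Final answer: 256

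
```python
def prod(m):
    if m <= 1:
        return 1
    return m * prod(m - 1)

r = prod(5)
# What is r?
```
Call trace:
prod(m=5)
  prod(m=4)
    prod(m=3)
      prod(m=2)
        prod(m=1)
        -> return 1
      -> return 2
    -> return 6
  -> return 24
-> return 120

Final answer: 120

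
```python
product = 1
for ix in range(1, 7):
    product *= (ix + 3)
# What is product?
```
Trace:
  product=1
  product=4, ix=1
  product=20, ix=2
  product=120, ix=3
  product=840, ix=4
  product=6720, ix=5
  product=60480, ix=6

Final answer: 60480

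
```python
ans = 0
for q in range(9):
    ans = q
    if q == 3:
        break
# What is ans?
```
Trace:
  ans=0
  ans=0, q=0
  ans=1, q=1
  ans=2, q=2
  ans=3, q=3

Final answer: 3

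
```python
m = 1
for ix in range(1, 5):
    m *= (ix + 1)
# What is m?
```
Trace:
  m=1
  m=2, ix=1
  m=6, ix=2
  m=24, ix=3
  m=120, ix=4

Final answer: 120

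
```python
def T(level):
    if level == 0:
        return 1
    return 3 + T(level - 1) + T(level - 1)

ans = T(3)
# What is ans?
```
Call trace (a repeated sub-call is expanded the first time; later identical calls just restate its return value):
T(level=3)
  T(level=2)
    T(level=1)
      T(level=0)
      -> return 1
      T(level=0)
      -> return 1
    -> return 5
    T(level=1) -> return 5  (same call as traced above)
  -> return 13
  T(level=2) -> return 13  (same call as traced above)
-> return 29

Final answer: 29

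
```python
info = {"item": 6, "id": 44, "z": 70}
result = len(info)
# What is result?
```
Trace:
  info={'item': 6, 'id': 44, 'z': 70}
  info={'item': 6, 'id': 44, 'z': 70}, result=3

Final answer: 3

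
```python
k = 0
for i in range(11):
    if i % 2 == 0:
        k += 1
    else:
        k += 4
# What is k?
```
Trace:
  k=0
  k=1, i=0
  k=5, i=1
  k=6, i=2
  k=10, i=3
  k=11, i=4
  k=15, i=5
  k=16, i=6
  k=20, i=7
  k=21, i=8
  k=25, i=9
  k=26, i=10

Final answer: 26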